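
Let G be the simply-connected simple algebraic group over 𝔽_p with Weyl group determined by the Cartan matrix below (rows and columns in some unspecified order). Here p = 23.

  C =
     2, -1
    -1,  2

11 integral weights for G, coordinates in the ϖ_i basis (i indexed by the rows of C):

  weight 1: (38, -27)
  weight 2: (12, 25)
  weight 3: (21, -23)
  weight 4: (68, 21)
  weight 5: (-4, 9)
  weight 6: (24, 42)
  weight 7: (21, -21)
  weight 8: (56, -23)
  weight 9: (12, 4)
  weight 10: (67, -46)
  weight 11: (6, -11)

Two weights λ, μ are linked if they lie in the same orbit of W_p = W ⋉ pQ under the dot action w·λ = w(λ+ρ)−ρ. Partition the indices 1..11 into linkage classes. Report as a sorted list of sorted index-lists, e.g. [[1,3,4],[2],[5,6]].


A_2 Cartan matrix, 2 simple roots permuted; ρ=(1,1).

W_23-reps of the 11 weights in Ā_23 (same 2-coord order as C):

  λ_1 → (3, 7);  λ_2 → (3, 7);  λ_3 → (0, 22);  λ_4 → (0, 22);  λ_5 → (3, 7);  λ_6 → (2, 20);  λ_7 → (2, 20);  λ_8 → (11, 1);  λ_9 → (13, 5);  λ_10 → (0, 22);  λ_11 → (3, 7)

The 11 indices split into 5 linkage classes (same alcove rep ⇔ same W_23-dot-orbit):

[[1, 2, 5, 11], [3, 4, 10], [6, 7], [8], [9]]


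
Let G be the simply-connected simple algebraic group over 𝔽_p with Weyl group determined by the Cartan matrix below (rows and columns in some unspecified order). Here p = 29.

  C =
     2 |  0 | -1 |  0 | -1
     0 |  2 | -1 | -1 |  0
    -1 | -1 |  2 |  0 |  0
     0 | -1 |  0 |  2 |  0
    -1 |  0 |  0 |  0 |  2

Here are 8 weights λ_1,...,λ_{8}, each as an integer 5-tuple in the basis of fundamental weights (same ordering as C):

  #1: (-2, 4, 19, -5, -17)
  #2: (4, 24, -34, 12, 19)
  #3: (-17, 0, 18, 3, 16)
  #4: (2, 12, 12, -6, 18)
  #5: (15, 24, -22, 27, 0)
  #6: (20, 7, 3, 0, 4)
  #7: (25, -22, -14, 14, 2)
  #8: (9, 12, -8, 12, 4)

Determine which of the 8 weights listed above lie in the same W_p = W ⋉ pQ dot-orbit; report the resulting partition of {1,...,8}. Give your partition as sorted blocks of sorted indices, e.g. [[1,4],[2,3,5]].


Root system A_5: the 5×5 matrix C matches after relabeling.

W_29-reps of the 8 weights in Ā_29 (same 5-coord order as C):

    1: (16, 1, 3, 4, 1)
    2: (16, 1, 3, 4, 1)
    3: (16, 1, 3, 4, 1)
    4: (3, 6, 7, 8, 0)
    5: (16, 1, 3, 4, 1)
    6: (16, 1, 3, 4, 1)
    7: (3, 6, 7, 8, 0)
    8: (3, 6, 7, 8, 0)

2 distinct reps among the 8 weights ⇒ 2 W_29-linkage classes:

[[1, 2, 3, 5, 6], [4, 7, 8]]


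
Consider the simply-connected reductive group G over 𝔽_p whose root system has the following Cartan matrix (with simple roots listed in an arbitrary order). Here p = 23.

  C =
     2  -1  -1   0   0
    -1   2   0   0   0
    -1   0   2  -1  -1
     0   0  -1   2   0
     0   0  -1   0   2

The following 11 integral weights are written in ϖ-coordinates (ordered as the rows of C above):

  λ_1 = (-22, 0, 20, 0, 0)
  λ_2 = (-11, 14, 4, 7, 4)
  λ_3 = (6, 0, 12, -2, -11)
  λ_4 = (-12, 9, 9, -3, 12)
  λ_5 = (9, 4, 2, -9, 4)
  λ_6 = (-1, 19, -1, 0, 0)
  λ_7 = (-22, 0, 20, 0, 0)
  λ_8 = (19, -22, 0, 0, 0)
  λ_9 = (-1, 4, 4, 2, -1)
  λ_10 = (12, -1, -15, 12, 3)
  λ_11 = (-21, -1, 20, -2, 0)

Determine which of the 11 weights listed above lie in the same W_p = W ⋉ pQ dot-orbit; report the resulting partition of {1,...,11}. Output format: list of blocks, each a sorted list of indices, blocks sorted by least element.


C ↔ D_5 under row/col permutation; |W(D_5)| = 1920.

Ā_23 reps of the 11 weights (D_5, coords as presented):

    [1] (0, 20, 0, 1, 1)
    [2] (0, 5, 5, 3, 0)
    [3] (0, 1, 2, 1, 10)
    [4] (0, 1, 2, 1, 10)
    [5] (0, 5, 5, 3, 0)
    [6] (0, 20, 0, 1, 1)
    [7] (0, 20, 0, 1, 1)
    [8] (0, 20, 0, 1, 1)
    [9] (0, 5, 5, 3, 0)
    [10] (0, 1, 2, 1, 10)
    [11] (0, 20, 0, 1, 1)

3 distinct reps among the 11 weights ⇒ 3 W_23-linkage classes:

[[1, 6, 7, 8, 11], [2, 5, 9], [3, 4, 10]]


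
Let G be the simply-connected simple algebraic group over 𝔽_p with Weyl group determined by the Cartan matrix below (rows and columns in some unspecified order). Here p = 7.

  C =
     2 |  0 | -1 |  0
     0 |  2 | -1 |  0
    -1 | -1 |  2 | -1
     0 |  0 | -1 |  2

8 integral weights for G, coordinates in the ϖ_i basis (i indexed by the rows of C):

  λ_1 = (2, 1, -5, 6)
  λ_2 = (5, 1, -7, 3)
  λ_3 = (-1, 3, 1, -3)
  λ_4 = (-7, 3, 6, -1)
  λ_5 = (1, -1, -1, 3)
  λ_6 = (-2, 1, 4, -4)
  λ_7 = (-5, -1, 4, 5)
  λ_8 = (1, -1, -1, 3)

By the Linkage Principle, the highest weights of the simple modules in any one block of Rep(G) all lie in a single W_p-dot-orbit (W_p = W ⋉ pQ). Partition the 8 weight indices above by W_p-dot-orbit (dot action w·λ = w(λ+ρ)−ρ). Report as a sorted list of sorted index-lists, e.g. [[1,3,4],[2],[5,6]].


Cartan matrix: type D_4 (|W|=192); un-permuting the 4 rows.

Ā_7 reps of the 8 weights (D_4, coords as presented):

    1: (1, 2, 0, 3)
    2: (0, 4, 0, 2)
    3: (0, 4, 0, 2)
    4: (2, 0, 0, 4)
    5: (2, 0, 0, 4)
    6: (1, 2, 0, 3)
    7: (0, 4, 0, 2)
    8: (2, 0, 0, 4)

Linkage partition of the 8 weights (3 classes, p=7):

[[1, 6], [2, 3, 7], [4, 5, 8]]


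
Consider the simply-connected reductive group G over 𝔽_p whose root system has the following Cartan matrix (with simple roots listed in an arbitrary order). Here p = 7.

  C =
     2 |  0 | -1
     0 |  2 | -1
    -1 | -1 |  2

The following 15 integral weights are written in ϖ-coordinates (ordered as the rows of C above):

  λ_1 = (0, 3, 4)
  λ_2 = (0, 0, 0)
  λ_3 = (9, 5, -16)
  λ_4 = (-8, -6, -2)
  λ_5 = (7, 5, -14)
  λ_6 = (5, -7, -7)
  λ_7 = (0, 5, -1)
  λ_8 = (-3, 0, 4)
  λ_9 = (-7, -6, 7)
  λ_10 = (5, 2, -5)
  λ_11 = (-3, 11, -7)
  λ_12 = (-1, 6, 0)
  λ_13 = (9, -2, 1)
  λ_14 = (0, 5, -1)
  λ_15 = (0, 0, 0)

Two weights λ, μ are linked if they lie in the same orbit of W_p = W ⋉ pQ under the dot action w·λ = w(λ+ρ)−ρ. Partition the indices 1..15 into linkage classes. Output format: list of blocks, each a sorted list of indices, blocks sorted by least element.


Type A_3, rank 3, |W|=24; reorder rows/cols to standard.

Folding the 15 weights λ_j+ρ into Ā_7 (reps in the given 3-coord order):

  1: (2, 1, 3)
  2: (1, 1, 1)
  3: (1, 1, 1)
  4: (1, 1, 0)
  5: (1, 1, 0)
  6: (1, 1, 0)
  7: (1, 6, 0)
  8: (2, 1, 3)
  9: (2, 1, 3)
  10: (2, 1, 3)
  11: (1, 1, 1)
  12: (1, 6, 0)
  13: (2, 1, 3)
  14: (1, 6, 0)
  15: (1, 1, 1)

4 distinct reps among the 15 weights ⇒ 4 W_7-linkage classes:

[[1, 8, 9, 10, 13], [2, 3, 11, 15], [4, 5, 6], [7, 12, 14]]


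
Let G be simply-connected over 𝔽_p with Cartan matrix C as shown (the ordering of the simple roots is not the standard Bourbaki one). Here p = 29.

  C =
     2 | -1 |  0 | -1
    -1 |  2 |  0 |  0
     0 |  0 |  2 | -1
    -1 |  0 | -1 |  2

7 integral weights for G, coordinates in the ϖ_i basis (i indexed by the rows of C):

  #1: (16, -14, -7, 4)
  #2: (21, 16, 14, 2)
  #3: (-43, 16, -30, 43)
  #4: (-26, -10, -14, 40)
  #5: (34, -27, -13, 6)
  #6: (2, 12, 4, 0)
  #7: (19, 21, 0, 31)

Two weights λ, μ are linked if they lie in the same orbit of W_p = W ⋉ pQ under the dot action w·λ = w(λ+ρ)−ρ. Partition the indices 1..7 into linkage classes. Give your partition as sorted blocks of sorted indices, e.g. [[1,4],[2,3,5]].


A_4 Cartan matrix, 4 simple roots permuted; ρ=(1,1,1,1).

W_29-reps of the 7 weights in Ā_29 (same 4-coord order as C):

  λ_1+ρ ↦ (3, 13, 5, 1);  λ_2+ρ ↦ (1, 11, 3, 10);  λ_3+ρ ↦ (10, 0, 13, 4);  λ_4+ρ ↦ (3, 13, 5, 1);  λ_5+ρ ↦ (3, 13, 5, 1);  λ_6+ρ ↦ (3, 13, 5, 1);  λ_7+ρ ↦ (3, 13, 5, 1)

These 7 weights hit 3 W_29-dot-orbits; sizes (5, 1, 1):

[[1, 4, 5, 6, 7], [2], [3]]


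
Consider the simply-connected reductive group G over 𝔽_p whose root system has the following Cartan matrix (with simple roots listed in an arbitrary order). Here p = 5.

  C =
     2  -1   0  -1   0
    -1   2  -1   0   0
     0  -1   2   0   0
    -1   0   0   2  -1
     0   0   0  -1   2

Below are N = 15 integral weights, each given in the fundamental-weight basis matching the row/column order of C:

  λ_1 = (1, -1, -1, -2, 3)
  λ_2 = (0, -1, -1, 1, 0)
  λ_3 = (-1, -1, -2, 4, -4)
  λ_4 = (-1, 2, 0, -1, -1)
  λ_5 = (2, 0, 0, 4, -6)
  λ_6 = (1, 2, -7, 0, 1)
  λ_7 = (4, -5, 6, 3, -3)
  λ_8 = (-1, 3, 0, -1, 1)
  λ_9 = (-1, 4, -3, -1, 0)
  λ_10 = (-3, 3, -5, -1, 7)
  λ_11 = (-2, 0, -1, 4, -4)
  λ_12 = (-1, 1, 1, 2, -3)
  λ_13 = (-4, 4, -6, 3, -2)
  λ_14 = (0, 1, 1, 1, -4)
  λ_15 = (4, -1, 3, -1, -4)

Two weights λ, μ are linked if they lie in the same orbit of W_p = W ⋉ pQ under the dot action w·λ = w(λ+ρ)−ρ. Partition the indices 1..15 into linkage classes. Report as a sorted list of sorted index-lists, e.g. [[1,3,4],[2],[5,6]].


A_5 Cartan matrix, 5 simple roots permuted; ρ=(1,1,1,1,1).

Alcove-folded reps (p=5, 15 weights, presented ϖ-order):

    1: (1, 0, 0, 1, 3)
    2: (1, 0, 0, 2, 1)
    3: (1, 0, 0, 1, 3)
    4: (0, 3, 1, 0, 0)
    5: (0, 3, 1, 0, 0)
    6: (0, 2, 0, 1, 0)
    7: (0, 2, 0, 1, 0)
    8: (0, 3, 1, 0, 0)
    9: (0, 3, 1, 0, 0)
    10: (0, 2, 0, 1, 0)
    11: (1, 0, 0, 1, 3)
    12: (0, 2, 0, 1, 0)
    13: (0, 3, 1, 0, 0)
    14: (0, 2, 0, 1, 0)
    15: (1, 0, 0, 1, 3)

Linkage partition of the 15 weights (4 classes, p=5):

[[1, 3, 11, 15], [2], [4, 5, 8, 9, 13], [6, 7, 10, 12, 14]]


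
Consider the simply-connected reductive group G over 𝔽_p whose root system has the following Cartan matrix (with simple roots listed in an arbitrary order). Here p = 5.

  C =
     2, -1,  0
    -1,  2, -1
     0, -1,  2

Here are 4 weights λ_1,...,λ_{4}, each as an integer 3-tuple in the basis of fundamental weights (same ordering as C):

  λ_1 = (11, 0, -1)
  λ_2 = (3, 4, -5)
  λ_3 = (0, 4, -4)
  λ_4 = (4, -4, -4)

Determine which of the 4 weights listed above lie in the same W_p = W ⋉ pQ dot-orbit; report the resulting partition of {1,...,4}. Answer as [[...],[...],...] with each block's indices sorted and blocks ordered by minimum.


Root system A_3: the 3×3 matrix C matches after relabeling.

Ā_5 reps of the 4 weights (A_3, coords as presented):

    λ_1+ρ ↦ (0, 2, 2)
    λ_2+ρ ↦ (0, 1, 0)
    λ_3+ρ ↦ (0, 2, 2)
    λ_4+ρ ↦ (0, 2, 2)

The 4 indices split into 2 linkage classes (same alcove rep ⇔ same W_5-dot-orbit):

[[1, 3, 4], [2]]


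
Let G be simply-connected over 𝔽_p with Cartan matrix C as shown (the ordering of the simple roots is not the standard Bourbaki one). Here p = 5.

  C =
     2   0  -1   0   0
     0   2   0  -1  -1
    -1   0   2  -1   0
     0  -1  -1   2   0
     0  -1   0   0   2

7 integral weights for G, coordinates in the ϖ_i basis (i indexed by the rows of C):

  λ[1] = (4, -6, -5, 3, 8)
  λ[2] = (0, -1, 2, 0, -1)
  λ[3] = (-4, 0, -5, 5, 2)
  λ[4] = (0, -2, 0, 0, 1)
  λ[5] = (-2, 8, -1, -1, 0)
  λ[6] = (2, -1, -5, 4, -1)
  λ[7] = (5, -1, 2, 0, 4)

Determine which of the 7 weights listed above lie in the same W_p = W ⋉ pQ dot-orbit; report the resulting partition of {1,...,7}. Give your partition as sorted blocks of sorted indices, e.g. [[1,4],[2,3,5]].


A_5 Cartan matrix, 5 simple roots permuted; ρ=(1,1,1,1,1).

λ_j+ρ reflected into Ā_5 (⟨·,θ^∨⟩≤5); 5-tuples as given:

    1: (1, 0, 3, 1, 0)
    2: (1, 0, 3, 1, 0)
    3: (1, 1, 0, 1, 0)
    4: (1, 1, 1, 0, 1)
    5: (1, 0, 3, 1, 0)
    6: (1, 0, 3, 1, 0)
    7: (1, 0, 3, 1, 0)

Partition of {1..7} into 3 W_5-dot-orbits:

[[1, 2, 5, 6, 7], [3], [4]]


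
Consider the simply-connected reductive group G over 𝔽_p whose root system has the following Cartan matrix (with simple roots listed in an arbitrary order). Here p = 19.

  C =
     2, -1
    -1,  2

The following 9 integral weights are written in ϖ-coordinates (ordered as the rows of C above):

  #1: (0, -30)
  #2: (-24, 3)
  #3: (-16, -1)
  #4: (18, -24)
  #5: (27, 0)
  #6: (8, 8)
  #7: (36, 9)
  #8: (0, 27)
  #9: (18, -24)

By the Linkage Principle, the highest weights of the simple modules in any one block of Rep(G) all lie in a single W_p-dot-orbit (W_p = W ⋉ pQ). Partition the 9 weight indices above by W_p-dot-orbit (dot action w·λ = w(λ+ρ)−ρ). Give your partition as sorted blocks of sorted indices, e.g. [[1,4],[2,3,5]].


Dynkin diagram of C (from the 2 off-diagonal −1 entries): A_2.

Alcove-folded reps (p=19, 9 weights, presented ϖ-order):

  [1] (9, 9) · [2] (0, 15) · [3] (0, 15) · [4] (0, 15) · [5] (9, 9) · [6] (9, 9) · [7] (9, 9) · [8] (9, 9) · [9] (0, 15)

These 9 weights hit 2 W_19-dot-orbits; sizes (5, 4):

[[1, 5, 6, 7, 8], [2, 3, 4, 9]]


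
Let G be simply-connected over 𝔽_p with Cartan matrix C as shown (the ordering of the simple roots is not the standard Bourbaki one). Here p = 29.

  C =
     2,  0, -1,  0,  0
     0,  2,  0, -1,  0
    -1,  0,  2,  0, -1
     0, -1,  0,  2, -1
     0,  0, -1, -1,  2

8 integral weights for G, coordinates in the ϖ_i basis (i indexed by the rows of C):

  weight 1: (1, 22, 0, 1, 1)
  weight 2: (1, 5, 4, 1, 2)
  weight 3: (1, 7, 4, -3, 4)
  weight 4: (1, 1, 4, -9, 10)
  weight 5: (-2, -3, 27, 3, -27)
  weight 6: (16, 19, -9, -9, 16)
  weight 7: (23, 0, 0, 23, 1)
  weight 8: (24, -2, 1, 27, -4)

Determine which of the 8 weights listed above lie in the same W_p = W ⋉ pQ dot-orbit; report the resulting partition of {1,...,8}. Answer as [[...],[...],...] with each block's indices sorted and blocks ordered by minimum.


Dynkin diagram of C (from the 8 off-diagonal −1 entries): A_5.

Alcove-folded reps (p=29, 8 weights, presented ϖ-order):

  1: (1, 22, 1, 2, 2) · 2: (2, 6, 5, 2, 3) · 3: (2, 6, 5, 2, 3) · 4: (2, 6, 5, 2, 3) · 5: (1, 22, 1, 2, 2) · 6: (0, 3, 8, 8, 1) · 7: (1, 22, 1, 2, 2) · 8: (1, 22, 1, 2, 2)

Linkage partition of the 8 weights (3 classes, p=29):

[[1, 5, 7, 8], [2, 3, 4], [6]]


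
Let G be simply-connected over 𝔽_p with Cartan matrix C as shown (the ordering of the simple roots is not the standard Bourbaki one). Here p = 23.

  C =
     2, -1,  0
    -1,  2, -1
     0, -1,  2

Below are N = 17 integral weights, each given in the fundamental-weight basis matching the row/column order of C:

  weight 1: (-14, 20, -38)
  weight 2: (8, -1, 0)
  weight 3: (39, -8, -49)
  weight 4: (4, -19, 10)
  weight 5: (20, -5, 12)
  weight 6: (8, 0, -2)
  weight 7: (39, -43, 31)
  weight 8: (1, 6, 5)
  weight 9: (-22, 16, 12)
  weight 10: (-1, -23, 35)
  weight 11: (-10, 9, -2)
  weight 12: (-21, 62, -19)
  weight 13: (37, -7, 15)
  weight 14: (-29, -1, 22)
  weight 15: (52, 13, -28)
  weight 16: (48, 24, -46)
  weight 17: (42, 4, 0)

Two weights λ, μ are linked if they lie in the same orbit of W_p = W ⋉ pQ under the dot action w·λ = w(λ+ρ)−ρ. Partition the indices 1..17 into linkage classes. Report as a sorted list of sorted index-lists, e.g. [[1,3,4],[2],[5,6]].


A_3 Cartan matrix, 3 simple roots permuted; ρ=(1,1,1).

Folding the 17 weights λ_j+ρ into Ā_23 (reps in the given 3-coord order):

  λ_1 → (2, 7, 6)
  λ_2 → (9, 0, 1)
  λ_3 → (2, 7, 6)
  λ_4 → (11, 2, 5)
  λ_5 → (10, 4, 2)
  λ_6 → (9, 0, 1)
  λ_7 → (10, 4, 2)
  λ_8 → (2, 7, 6)
  λ_9 → (10, 4, 2)
  λ_10 → (9, 0, 1)
  λ_11 → (9, 0, 1)
  λ_12 → (1, 17, 3)
  λ_13 → (2, 7, 6)
  λ_14 → (5, 18, 0)
  λ_15 → (10, 4, 2)
  λ_16 → (1, 17, 3)
  λ_17 → (1, 17, 3)

Partition of {1..17} into 6 W_23-dot-orbits:

[[1, 3, 8, 13], [2, 6, 10, 11], [4], [5, 7, 9, 15], [12, 16, 17], [14]]


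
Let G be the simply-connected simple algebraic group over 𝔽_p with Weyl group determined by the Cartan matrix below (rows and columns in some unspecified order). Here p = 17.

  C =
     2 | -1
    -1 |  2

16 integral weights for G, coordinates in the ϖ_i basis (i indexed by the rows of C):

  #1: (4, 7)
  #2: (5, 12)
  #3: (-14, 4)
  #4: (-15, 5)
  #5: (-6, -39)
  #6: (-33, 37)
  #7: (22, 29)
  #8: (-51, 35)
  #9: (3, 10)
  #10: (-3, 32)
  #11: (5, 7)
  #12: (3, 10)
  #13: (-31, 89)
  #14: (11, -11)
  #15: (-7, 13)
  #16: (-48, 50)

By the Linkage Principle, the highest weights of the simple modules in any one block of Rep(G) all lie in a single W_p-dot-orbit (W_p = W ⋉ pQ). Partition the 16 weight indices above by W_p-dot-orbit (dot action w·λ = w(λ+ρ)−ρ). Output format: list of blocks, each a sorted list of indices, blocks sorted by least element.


A_2 Cartan matrix, 2 simple roots permuted; ρ=(1,1).

Ā_17 reps of the 16 weights (A_2, coords as presented):

  1: (5, 8) · 2: (4, 11) · 3: (5, 8) · 4: (6, 8) · 5: (5, 8) · 6: (4, 11) · 7: (4, 11) · 8: (14, 1) · 9: (4, 11) · 10: (14, 1) · 11: (6, 8) · 12: (4, 11) · 13: (5, 8) · 14: (2, 10) · 15: (6, 8) · 16: (4, 0)

The 16 indices split into 6 linkage classes (same alcove rep ⇔ same W_17-dot-orbit):

[[1, 3, 5, 13], [2, 6, 7, 9, 12], [4, 11, 15], [8, 10], [14], [16]]


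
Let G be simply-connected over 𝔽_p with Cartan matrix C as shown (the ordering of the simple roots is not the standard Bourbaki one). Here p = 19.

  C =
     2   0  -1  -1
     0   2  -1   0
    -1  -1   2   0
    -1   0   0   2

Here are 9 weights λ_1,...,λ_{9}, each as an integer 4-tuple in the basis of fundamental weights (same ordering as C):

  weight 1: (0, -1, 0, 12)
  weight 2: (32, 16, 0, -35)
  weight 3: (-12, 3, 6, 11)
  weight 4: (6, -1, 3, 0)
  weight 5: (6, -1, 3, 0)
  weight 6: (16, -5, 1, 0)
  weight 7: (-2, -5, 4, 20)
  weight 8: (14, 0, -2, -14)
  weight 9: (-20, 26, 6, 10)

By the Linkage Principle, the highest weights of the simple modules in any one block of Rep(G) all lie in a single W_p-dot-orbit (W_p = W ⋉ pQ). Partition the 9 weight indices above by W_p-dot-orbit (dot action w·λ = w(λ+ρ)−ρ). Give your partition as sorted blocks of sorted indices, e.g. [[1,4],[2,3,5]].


Dynkin diagram of C (from the 6 off-diagonal −1 entries): A_4.

Ā_19 reps of the 9 weights (A_4, coords as presented):

  λ_1+ρ ↦ (1, 0, 1, 13)
  λ_2+ρ ↦ (1, 0, 1, 13)
  λ_3+ρ ↦ (7, 0, 4, 1)
  λ_4+ρ ↦ (7, 0, 4, 1)
  λ_5+ρ ↦ (7, 0, 4, 1)
  λ_6+ρ ↦ (15, 1, 2, 0)
  λ_7+ρ ↦ (1, 0, 1, 13)
  λ_8+ρ ↦ (1, 0, 1, 13)
  λ_9+ρ ↦ (7, 0, 4, 1)

Linkage partition of the 9 weights (3 classes, p=19):

[[1, 2, 7, 8], [3, 4, 5, 9], [6]]


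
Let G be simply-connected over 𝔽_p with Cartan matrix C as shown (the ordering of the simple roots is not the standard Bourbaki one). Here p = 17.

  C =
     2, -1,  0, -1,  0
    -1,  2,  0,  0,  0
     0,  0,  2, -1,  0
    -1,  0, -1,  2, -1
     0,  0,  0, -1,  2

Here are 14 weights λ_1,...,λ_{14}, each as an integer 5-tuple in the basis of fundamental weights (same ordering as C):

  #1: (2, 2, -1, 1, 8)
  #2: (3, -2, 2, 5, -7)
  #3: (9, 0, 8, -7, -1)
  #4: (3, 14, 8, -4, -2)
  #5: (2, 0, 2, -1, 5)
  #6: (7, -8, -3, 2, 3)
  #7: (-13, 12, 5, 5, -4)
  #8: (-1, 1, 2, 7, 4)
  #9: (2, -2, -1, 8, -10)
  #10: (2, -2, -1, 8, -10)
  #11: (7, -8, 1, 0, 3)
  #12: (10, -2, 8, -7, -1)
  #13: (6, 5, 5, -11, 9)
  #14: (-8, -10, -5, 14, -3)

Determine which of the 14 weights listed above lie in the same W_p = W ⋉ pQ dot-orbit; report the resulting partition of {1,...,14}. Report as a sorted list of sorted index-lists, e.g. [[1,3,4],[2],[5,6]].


C ↔ D_5 under row/col permutation; |W(D_5)| = 1920.

W_17-reps of the 14 weights in Ā_17 (same 5-coord order as C):

    [1] (2, 1, 0, 0, 9)
    [2] (3, 1, 3, 0, 6)
    [3] (3, 1, 3, 0, 6)
    [4] (1, 7, 2, 1, 4)
    [5] (3, 1, 3, 0, 6)
    [6] (1, 7, 2, 1, 4)
    [7] (3, 1, 3, 0, 6)
    [8] (1, 7, 2, 1, 4)
    [9] (2, 1, 0, 0, 9)
    [10] (2, 1, 0, 0, 9)
    [11] (1, 7, 2, 1, 4)
    [12] (3, 1, 3, 0, 6)
    [13] (1, 3, 4, 3, 0)
    [14] (1, 7, 2, 1, 4)

4 distinct reps among the 14 weights ⇒ 4 W_17-linkage classes:

[[1, 9, 10], [2, 3, 5, 7, 12], [4, 6, 8, 11, 14], [13]]


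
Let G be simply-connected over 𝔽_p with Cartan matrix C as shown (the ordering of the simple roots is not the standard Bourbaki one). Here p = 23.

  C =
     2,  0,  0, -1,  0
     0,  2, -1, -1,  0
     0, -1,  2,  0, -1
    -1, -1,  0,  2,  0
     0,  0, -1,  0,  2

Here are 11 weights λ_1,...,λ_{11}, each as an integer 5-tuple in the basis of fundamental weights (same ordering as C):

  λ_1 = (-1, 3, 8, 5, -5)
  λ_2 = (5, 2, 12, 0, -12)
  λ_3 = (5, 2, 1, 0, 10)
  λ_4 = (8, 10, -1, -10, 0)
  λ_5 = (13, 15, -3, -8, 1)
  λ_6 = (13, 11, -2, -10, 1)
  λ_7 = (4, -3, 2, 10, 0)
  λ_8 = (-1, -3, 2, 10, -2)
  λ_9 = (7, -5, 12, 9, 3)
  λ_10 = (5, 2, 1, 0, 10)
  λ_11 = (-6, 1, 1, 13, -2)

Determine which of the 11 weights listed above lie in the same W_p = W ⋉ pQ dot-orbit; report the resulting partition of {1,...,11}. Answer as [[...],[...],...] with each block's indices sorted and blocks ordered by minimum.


Root system A_5: the 5×5 matrix C matches after relabeling.

W_23-reps of the 11 weights in Ā_23 (same 5-coord order as C):

  1: (0, 4, 5, 6, 4)
  2: (6, 3, 2, 1, 11)
  3: (6, 3, 2, 1, 11)
  4: (0, 2, 0, 9, 1)
  5: (7, 7, 2, 7, 0)
  6: (5, 2, 1, 9, 1)
  7: (5, 2, 1, 9, 1)
  8: (0, 2, 0, 9, 1)
  9: (0, 4, 5, 6, 4)
  10: (6, 3, 2, 1, 11)
  11: (5, 2, 1, 9, 1)

The 11 indices split into 5 linkage classes (same alcove rep ⇔ same W_23-dot-orbit):

[[1, 9], [2, 3, 10], [4, 8], [5], [6, 7, 11]]


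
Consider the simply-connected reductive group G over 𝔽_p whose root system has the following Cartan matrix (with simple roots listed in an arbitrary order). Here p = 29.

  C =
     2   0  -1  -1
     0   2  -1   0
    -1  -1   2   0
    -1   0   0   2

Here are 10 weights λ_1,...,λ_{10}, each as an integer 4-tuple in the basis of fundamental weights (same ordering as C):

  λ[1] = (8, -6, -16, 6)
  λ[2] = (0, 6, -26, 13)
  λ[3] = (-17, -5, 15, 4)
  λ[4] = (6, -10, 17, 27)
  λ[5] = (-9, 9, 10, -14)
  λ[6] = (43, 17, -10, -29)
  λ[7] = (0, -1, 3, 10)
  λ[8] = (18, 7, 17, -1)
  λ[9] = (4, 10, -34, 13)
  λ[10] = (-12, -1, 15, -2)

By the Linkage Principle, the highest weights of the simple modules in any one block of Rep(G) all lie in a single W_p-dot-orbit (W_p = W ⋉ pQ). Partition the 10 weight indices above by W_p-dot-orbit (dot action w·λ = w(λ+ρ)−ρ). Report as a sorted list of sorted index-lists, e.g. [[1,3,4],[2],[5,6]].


Cartan matrix: type A_4 (|W|=120); un-permuting the 4 rows.

Folding the 10 weights λ_j+ρ into Ā_29 (reps in the given 4-coord order):

    [1] (1, 9, 6, 4)
    [2] (3, 1, 14, 7)
    [3] (1, 0, 4, 11)
    [4] (1, 9, 6, 4)
    [5] (3, 0, 10, 8)
    [6] (1, 9, 6, 4)
    [7] (1, 0, 4, 11)
    [8] (3, 0, 10, 8)
    [9] (3, 1, 14, 7)
    [10] (1, 0, 4, 11)

Grouping the 10 weights by Ā_29-representative: 4 linkage classes.

[[1, 4, 6], [2, 9], [3, 7, 10], [5, 8]]


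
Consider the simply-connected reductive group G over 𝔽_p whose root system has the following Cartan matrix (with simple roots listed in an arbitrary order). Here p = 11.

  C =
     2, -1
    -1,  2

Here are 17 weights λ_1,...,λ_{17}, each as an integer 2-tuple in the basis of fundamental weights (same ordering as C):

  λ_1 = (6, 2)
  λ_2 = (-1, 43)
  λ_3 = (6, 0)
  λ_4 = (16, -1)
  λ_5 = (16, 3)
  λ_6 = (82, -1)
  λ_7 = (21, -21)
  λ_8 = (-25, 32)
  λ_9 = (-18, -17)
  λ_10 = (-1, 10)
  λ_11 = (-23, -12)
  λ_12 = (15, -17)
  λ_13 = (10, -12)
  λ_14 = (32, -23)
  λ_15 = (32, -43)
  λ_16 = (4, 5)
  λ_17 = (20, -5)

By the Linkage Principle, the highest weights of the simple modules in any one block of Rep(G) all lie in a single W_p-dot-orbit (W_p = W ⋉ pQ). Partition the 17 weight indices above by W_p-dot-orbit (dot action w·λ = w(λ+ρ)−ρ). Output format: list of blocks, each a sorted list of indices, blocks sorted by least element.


Type A_2, rank 2, |W|=6; reorder rows/cols to standard.

W_11-reps of the 17 weights in Ā_11 (same 2-coord order as C):

  λ_1+ρ ↦ (7, 3) · λ_2+ρ ↦ (0, 11) · λ_3+ρ ↦ (7, 1) · λ_4+ρ ↦ (5, 6) · λ_5+ρ ↦ (1, 6) · λ_6+ρ ↦ (5, 6) · λ_7+ρ ↦ (9, 0) · λ_8+ρ ↦ (9, 0) · λ_9+ρ ↦ (5, 6) · λ_10+ρ ↦ (0, 11) · λ_11+ρ ↦ (0, 11) · λ_12+ρ ↦ (5, 6) · λ_13+ρ ↦ (0, 11) · λ_14+ρ ↦ (0, 11) · λ_15+ρ ↦ (9, 0) · λ_16+ρ ↦ (5, 6) · λ_17+ρ ↦ (1, 6)

The 17 indices split into 6 linkage classes (same alcove rep ⇔ same W_11-dot-orbit):

[[1], [2, 10, 11, 13, 14], [3], [4, 6, 9, 12, 16], [5, 17], [7, 8, 15]]


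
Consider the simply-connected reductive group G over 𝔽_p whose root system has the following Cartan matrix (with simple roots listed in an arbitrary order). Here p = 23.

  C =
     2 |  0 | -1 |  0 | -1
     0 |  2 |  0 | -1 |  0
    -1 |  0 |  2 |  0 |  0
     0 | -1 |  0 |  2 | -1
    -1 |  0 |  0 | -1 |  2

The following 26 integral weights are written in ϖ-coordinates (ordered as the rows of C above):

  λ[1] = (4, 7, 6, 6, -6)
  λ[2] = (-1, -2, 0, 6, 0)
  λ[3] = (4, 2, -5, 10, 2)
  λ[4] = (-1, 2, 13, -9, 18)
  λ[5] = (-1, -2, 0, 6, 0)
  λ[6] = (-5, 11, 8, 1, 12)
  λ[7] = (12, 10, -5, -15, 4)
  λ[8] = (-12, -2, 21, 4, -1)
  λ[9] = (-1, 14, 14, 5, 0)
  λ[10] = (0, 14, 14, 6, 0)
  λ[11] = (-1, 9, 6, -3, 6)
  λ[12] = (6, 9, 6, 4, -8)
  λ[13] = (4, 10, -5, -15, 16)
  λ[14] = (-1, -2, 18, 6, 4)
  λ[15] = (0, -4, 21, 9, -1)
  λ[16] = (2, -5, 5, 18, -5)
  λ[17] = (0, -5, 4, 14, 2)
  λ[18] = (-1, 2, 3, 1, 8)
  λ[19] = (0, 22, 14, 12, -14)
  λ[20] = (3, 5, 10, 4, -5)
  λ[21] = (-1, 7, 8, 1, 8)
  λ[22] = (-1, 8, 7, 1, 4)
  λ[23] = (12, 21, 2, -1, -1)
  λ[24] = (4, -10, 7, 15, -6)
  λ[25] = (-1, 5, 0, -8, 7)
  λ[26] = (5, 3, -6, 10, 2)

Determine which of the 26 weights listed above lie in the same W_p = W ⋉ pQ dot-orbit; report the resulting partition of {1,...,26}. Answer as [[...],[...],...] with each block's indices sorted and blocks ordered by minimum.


Root system A_5: the 5×5 matrix C matches after relabeling.

Folding the 26 weights λ_j+ρ into Ā_23 (reps in the given 5-coord order):

  [1] (0, 8, 7, 2, 5)
  [2] (0, 1, 1, 6, 1)
  [3] (1, 3, 4, 11, 3)
  [4] (0, 3, 4, 2, 9)
  [5] (0, 1, 1, 6, 1)
  [6] (0, 3, 4, 2, 9)
  [7] (0, 3, 4, 2, 9)
  [8] (0, 6, 11, 1, 4)
  [9] (0, 1, 1, 6, 1)
  [10] (0, 1, 1, 6, 1)
  [11] (0, 8, 7, 2, 5)
  [12] (0, 8, 7, 2, 5)
  [13] (1, 3, 4, 11, 3)
  [14] (0, 6, 11, 1, 4)
  [15] (1, 7, 12, 0, 0)
  [16] (1, 3, 4, 11, 3)
  [17] (1, 3, 4, 11, 3)
  [18] (0, 3, 4, 2, 9)
  [19] (1, 7, 12, 0, 0)
  [20] (0, 6, 11, 1, 4)
  [21] (0, 3, 4, 2, 9)
  [22] (0, 8, 7, 2, 5)
  [23] (1, 7, 12, 0, 0)
  [24] (0, 8, 7, 2, 5)
  [25] (0, 1, 1, 6, 1)
  [26] (1, 3, 4, 11, 3)

Grouping the 26 weights by Ā_23-representative: 6 linkage classes.

[[1, 11, 12, 22, 24], [2, 5, 9, 10, 25], [3, 13, 16, 17, 26], [4, 6, 7, 18, 21], [8, 14, 20], [15, 19, 23]]


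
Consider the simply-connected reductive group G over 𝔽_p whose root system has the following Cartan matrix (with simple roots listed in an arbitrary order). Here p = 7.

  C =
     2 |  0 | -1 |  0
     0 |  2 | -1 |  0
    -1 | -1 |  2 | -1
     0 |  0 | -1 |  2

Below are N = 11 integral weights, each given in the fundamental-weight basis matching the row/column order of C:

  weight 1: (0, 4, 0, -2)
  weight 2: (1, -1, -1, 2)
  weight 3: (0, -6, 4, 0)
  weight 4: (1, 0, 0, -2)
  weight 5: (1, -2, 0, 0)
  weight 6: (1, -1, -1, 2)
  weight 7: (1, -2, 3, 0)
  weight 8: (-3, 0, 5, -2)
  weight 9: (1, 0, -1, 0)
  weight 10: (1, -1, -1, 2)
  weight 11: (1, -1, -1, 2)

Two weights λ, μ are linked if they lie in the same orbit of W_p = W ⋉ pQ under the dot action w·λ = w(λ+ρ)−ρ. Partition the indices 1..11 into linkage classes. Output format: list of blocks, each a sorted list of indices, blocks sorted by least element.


Dynkin diagram of C (from the 6 off-diagonal −1 entries): D_4.

λ_j+ρ reflected into Ā_7 (⟨·,θ^∨⟩≤7); 4-tuples as given:

  [1] (1, 5, 0, 1) · [2] (2, 0, 0, 3) · [3] (1, 5, 0, 1) · [4] (2, 1, 0, 1) · [5] (2, 1, 0, 1) · [6] (2, 0, 0, 3) · [7] (2, 1, 0, 1) · [8] (2, 1, 0, 1) · [9] (2, 1, 0, 1) · [10] (2, 0, 0, 3) · [11] (2, 0, 0, 3)

These 11 weights hit 3 W_7-dot-orbits; sizes (2, 4, 5):

[[1, 3], [2, 6, 10, 11], [4, 5, 7, 8, 9]]


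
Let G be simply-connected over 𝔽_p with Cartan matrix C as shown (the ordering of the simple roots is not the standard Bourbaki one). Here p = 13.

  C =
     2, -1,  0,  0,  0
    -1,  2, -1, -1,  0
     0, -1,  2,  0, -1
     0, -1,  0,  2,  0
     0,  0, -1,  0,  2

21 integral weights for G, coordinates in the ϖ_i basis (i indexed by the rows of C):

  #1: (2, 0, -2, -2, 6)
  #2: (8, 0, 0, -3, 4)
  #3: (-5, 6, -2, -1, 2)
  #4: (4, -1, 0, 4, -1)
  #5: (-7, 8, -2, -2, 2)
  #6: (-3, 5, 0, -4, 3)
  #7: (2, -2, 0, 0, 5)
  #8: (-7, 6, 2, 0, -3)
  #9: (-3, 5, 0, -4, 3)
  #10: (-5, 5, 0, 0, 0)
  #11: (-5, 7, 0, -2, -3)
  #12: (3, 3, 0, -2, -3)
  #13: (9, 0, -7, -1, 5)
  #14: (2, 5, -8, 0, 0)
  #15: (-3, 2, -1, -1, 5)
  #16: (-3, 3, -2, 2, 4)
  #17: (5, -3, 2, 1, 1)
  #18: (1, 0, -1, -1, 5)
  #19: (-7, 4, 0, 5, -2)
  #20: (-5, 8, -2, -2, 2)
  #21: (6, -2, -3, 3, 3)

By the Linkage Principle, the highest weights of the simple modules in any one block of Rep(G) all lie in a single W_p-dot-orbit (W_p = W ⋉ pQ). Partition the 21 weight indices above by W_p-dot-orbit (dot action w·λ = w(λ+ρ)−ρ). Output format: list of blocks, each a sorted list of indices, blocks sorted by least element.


Root system D_5: the 5×5 matrix C matches after relabeling.

λ_j+ρ reflected into Ā_13 (⟨·,θ^∨⟩≤13); 5-tuples as given:

  [1] (2, 1, 0, 0, 6);  [2] (6, 1, 1, 1, 2);  [3] (4, 2, 1, 0, 2);  [4] (5, 0, 1, 5, 0);  [5] (6, 1, 1, 1, 2);  [6] (2, 1, 1, 3, 4);  [7] (2, 1, 0, 0, 6);  [8] (6, 1, 1, 1, 2);  [9] (2, 1, 1, 3, 4);  [10] (4, 2, 1, 1, 1);  [11] (4, 2, 1, 1, 1);  [12] (4, 2, 1, 1, 1);  [13] (5, 0, 1, 5, 0);  [14] (2, 1, 0, 0, 6);  [15] (2, 1, 0, 0, 6);  [16] (2, 1, 1, 3, 4);  [17] (4, 2, 1, 0, 2);  [18] (2, 1, 0, 0, 6);  [19] (5, 0, 1, 5, 0);  [20] (4, 2, 1, 1, 1);  [21] (4, 2, 1, 1, 1)

These 21 weights hit 6 W_13-dot-orbits; sizes (5, 3, 2, 3, 3, 5):

[[1, 7, 14, 15, 18], [2, 5, 8], [3, 17], [4, 13, 19], [6, 9, 16], [10, 11, 12, 20, 21]]


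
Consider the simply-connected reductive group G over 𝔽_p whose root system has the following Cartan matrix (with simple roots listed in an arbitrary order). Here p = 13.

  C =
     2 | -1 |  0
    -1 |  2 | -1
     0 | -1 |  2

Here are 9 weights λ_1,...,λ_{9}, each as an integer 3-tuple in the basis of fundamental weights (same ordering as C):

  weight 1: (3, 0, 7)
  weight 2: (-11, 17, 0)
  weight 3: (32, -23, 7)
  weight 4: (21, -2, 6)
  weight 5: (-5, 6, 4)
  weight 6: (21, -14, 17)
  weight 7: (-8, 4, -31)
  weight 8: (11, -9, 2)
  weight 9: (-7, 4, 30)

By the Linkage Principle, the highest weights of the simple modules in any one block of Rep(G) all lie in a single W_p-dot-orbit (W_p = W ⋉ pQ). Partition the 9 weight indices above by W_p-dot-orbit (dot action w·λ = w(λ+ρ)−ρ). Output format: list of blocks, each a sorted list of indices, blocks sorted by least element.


Root system A_3: the 3×3 matrix C matches after relabeling.

Each λ_j+ρ reduced to Ā_13; 3-tuples below use C's row order:

  1: (4, 1, 8)
  2: (4, 3, 5)
  3: (2, 6, 1)
  4: (2, 6, 1)
  5: (4, 3, 5)
  6: (4, 1, 8)
  7: (2, 6, 1)
  8: (4, 3, 5)
  9: (4, 3, 5)

Partition of {1..9} into 3 W_13-dot-orbits:

[[1, 6], [2, 5, 8, 9], [3, 4, 7]]


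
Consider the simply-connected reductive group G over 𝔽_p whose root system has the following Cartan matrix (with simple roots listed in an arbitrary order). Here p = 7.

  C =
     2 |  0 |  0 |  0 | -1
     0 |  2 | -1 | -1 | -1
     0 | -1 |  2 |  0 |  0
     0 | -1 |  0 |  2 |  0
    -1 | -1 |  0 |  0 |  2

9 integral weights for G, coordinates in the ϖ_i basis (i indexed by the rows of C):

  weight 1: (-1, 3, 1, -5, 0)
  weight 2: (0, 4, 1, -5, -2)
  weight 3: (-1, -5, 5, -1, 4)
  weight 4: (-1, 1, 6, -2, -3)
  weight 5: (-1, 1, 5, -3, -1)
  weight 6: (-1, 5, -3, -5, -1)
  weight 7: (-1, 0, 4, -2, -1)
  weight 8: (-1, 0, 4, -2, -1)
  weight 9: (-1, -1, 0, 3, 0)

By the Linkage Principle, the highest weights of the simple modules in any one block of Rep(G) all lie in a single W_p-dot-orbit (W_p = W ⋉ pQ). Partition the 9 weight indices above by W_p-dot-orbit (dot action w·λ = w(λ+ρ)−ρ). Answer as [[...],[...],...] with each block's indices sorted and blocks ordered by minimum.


D_5 Cartan matrix, 5 simple roots permuted; ρ=(1,1,1,1,1).

Ā_7 reps of the 9 weights (D_5, coords as presented):

  λ_1 → (0, 0, 2, 4, 0) · λ_2 → (0, 0, 2, 4, 0) · λ_3 → (0, 0, 2, 4, 0) · λ_4 → (0, 0, 5, 1, 0) · λ_5 → (0, 0, 5, 1, 0) · λ_6 → (0, 0, 2, 4, 0) · λ_7 → (0, 0, 5, 1, 0) · λ_8 → (0, 0, 5, 1, 0) · λ_9 → (0, 0, 1, 4, 1)

Linkage partition of the 9 weights (3 classes, p=7):

[[1, 2, 3, 6], [4, 5, 7, 8], [9]]


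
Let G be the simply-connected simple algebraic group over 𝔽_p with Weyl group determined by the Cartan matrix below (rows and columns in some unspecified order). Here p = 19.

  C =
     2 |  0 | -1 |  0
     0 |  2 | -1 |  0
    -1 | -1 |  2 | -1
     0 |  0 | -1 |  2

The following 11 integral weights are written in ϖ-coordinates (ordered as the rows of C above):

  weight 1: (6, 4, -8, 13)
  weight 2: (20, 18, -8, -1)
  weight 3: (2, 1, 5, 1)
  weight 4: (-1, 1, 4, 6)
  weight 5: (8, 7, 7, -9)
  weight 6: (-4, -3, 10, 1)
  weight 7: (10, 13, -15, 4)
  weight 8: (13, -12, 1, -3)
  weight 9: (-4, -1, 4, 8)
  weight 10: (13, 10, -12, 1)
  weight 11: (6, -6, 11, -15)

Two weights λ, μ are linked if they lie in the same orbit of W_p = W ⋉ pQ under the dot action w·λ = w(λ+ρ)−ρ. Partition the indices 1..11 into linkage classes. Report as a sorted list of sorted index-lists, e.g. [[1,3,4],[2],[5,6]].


Cartan matrix: type D_4 (|W|=192); un-permuting the 4 rows.

W_19-reps of the 11 weights in Ā_19 (same 4-coord order as C):

  λ_1 → (0, 2, 5, 7) · λ_2 → (0, 2, 5, 7) · λ_3 → (3, 2, 6, 2) · λ_4 → (0, 2, 5, 7) · λ_5 → (3, 2, 6, 2) · λ_6 → (3, 2, 6, 2) · λ_7 → (3, 0, 2, 9) · λ_8 → (3, 0, 2, 9) · λ_9 → (3, 0, 2, 9) · λ_10 → (3, 0, 2, 9) · λ_11 → (0, 2, 5, 7)

These 11 weights hit 3 W_19-dot-orbits; sizes (4, 3, 4):

[[1, 2, 4, 11], [3, 5, 6], [7, 8, 9, 10]]


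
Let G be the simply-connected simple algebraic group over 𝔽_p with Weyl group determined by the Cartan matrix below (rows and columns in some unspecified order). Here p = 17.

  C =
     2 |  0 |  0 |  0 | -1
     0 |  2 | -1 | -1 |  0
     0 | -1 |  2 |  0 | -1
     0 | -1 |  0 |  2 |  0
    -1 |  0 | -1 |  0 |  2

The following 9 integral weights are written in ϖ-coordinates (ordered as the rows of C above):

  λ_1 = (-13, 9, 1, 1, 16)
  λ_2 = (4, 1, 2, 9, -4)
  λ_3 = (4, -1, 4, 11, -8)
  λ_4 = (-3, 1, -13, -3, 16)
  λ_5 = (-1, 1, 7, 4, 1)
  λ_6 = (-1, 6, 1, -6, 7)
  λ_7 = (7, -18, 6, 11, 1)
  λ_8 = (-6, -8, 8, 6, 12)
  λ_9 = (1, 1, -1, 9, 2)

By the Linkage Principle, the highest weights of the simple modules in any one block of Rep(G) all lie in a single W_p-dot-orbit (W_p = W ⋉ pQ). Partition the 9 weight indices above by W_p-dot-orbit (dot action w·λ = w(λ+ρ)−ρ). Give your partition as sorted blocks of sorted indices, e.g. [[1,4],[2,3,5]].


Dynkin diagram of C (from the 8 off-diagonal −1 entries): A_5.

W_17-reps of the 9 weights in Ā_17 (same 5-coord order as C):

    1: (2, 2, 0, 10, 3)
    2: (2, 2, 0, 10, 3)
    3: (2, 2, 0, 10, 3)
    4: (2, 2, 0, 10, 3)
    5: (0, 2, 8, 5, 2)
    6: (0, 2, 2, 5, 8)
    7: (0, 2, 2, 5, 8)
    8: (0, 2, 2, 5, 8)
    9: (2, 2, 0, 10, 3)

Grouping the 9 weights by Ā_17-representative: 3 linkage classes.

[[1, 2, 3, 4, 9], [5], [6, 7, 8]]


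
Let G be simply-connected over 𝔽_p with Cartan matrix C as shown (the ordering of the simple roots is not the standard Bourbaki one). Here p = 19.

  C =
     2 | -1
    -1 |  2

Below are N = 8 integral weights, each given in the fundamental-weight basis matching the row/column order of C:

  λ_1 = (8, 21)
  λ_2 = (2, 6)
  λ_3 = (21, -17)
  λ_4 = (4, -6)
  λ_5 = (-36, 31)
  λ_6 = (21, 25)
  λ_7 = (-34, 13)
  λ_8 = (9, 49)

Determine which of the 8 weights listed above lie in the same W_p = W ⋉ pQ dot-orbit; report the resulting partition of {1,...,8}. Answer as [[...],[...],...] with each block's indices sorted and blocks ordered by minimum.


A_2 Cartan matrix, 2 simple roots permuted; ρ=(1,1).

Folding the 8 weights λ_j+ρ into Ā_19 (reps in the given 2-coord order):

    [1] (3, 7)
    [2] (3, 7)
    [3] (3, 13)
    [4] (0, 5)
    [5] (3, 13)
    [6] (3, 7)
    [7] (0, 5)
    [8] (3, 7)

Partition of {1..8} into 3 W_19-dot-orbits:

[[1, 2, 6, 8], [3, 5], [4, 7]]


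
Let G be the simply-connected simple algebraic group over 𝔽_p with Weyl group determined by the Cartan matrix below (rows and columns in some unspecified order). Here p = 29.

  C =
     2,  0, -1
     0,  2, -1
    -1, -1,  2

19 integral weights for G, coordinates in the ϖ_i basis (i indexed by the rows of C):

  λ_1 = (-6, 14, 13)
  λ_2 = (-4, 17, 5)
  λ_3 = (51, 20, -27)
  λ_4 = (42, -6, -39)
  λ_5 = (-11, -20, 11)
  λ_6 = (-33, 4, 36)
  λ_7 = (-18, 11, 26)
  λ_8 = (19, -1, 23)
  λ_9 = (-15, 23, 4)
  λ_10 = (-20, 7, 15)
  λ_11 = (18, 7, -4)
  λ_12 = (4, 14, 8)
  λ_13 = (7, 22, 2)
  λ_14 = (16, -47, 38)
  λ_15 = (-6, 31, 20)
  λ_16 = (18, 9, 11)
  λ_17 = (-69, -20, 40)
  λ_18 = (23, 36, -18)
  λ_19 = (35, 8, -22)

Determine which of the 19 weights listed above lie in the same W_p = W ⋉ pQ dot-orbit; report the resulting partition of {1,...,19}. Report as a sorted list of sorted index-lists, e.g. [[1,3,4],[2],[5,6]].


Cartan matrix: type A_3 (|W|=24); un-permuting the 3 rows.

Ā_29 reps of the 19 weights (A_3, coords as presented):

  λ_1 → (5, 15, 9);  λ_2 → (3, 18, 3);  λ_3 → (3, 18, 3);  λ_4 → (5, 15, 9);  λ_5 → (7, 2, 10);  λ_6 → (16, 5, 3);  λ_7 → (7, 2, 10);  λ_8 → (5, 15, 9);  λ_9 → (5, 15, 9);  λ_10 → (16, 5, 3);  λ_11 → (16, 5, 3);  λ_12 → (5, 15, 9);  λ_13 → (3, 18, 3);  λ_14 → (7, 2, 10);  λ_15 → (16, 5, 3);  λ_16 → (7, 2, 10);  λ_17 → (7, 2, 10);  λ_18 → (8, 5, 9);  λ_19 → (8, 5, 9)

These 19 weights hit 5 W_29-dot-orbits; sizes (5, 3, 5, 4, 2):

[[1, 4, 8, 9, 12], [2, 3, 13], [5, 7, 14, 16, 17], [6, 10, 11, 15], [18, 19]]


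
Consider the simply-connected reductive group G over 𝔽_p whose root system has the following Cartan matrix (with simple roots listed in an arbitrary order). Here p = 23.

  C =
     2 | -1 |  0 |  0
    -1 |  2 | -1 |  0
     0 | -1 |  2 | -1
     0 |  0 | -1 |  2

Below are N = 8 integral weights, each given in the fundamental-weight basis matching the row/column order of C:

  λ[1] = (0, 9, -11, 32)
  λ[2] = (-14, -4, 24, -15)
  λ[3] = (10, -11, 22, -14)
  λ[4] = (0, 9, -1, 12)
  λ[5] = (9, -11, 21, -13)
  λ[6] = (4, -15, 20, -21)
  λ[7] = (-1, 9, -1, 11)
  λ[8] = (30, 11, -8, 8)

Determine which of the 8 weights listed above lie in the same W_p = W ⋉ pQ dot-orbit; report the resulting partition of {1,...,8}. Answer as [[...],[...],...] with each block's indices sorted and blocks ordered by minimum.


Type A_4, rank 4, |W|=120; reorder rows/cols to standard.

Alcove-folded reps (p=23, 8 weights, presented ϖ-order):

  λ_1+ρ ↦ (0, 10, 0, 12)
  λ_2+ρ ↦ (1, 8, 5, 7)
  λ_3+ρ ↦ (0, 10, 0, 12)
  λ_4+ρ ↦ (0, 10, 0, 12)
  λ_5+ρ ↦ (0, 10, 0, 12)
  λ_6+ρ ↦ (1, 8, 5, 7)
  λ_7+ρ ↦ (0, 10, 0, 12)
  λ_8+ρ ↦ (1, 8, 5, 7)

Partition of {1..8} into 2 W_23-dot-orbits:

[[1, 3, 4, 5, 7], [2, 6, 8]]


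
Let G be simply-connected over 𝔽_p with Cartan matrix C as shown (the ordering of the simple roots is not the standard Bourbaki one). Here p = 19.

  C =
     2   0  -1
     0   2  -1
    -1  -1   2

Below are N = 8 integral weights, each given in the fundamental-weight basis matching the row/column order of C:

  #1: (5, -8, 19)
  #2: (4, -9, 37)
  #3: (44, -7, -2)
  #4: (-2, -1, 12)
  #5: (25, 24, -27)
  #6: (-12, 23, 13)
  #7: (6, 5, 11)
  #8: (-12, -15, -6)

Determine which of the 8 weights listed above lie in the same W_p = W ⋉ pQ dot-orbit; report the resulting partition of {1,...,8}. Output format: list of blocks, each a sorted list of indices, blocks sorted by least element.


Dynkin diagram of C (from the 4 off-diagonal −1 entries): A_3.

W_19-reps of the 8 weights in Ā_19 (same 3-coord order as C):

    [1] (1, 0, 12)
    [2] (3, 0, 5)
    [3] (1, 0, 12)
    [4] (1, 0, 12)
    [5] (1, 0, 12)
    [6] (3, 0, 5)
    [7] (1, 0, 12)
    [8] (3, 0, 5)

Partition of {1..8} into 2 W_19-dot-orbits:

[[1, 3, 4, 5, 7], [2, 6, 8]]
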